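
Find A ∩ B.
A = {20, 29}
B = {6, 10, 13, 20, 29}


A ∩ B = elements in both A and B
A = {20, 29}
B = {6, 10, 13, 20, 29}
A ∩ B = {20, 29}

A ∩ B = {20, 29}


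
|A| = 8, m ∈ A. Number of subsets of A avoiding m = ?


Subsets of A avoiding m are subsets of A \ {m}, which has 7 elements.
Count = 2^(n-1) = 2^7
= 128

Number of subsets avoiding m = 128


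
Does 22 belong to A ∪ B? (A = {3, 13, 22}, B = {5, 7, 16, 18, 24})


A = {3, 13, 22}, B = {5, 7, 16, 18, 24}
A ∪ B = all elements in A or B
A ∪ B = {3, 5, 7, 13, 16, 18, 22, 24}
Checking if 22 ∈ A ∪ B
22 is in A ∪ B → True

22 ∈ A ∪ B


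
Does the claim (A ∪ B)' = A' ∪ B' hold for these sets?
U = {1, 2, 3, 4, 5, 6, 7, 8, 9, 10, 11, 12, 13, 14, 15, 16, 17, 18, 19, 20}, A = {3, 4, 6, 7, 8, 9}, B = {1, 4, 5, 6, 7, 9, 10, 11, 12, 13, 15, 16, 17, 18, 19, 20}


LHS: A ∪ B = {1, 3, 4, 5, 6, 7, 8, 9, 10, 11, 12, 13, 15, 16, 17, 18, 19, 20}
(A ∪ B)' = U \ (A ∪ B) = {2, 14}
A' = {1, 2, 5, 10, 11, 12, 13, 14, 15, 16, 17, 18, 19, 20}, B' = {2, 3, 8, 14}
Claimed RHS: A' ∪ B' = {1, 2, 3, 5, 8, 10, 11, 12, 13, 14, 15, 16, 17, 18, 19, 20}
Identity is INVALID: LHS = {2, 14} but the RHS claimed here equals {1, 2, 3, 5, 8, 10, 11, 12, 13, 14, 15, 16, 17, 18, 19, 20}. The correct form is (A ∪ B)' = A' ∩ B'.

Identity is invalid: (A ∪ B)' = {2, 14} but A' ∪ B' = {1, 2, 3, 5, 8, 10, 11, 12, 13, 14, 15, 16, 17, 18, 19, 20}. The correct De Morgan law is (A ∪ B)' = A' ∩ B'.


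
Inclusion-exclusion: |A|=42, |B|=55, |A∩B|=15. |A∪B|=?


|A ∪ B| = |A| + |B| - |A ∩ B|
= 42 + 55 - 15
= 82

|A ∪ B| = 82


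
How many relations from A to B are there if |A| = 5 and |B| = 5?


A relation from A to B is any subset of A × B.
|A × B| = 5 × 5 = 25
# relations = 2^|A × B| = 2^25 = 33554432

Number of relations = 33554432


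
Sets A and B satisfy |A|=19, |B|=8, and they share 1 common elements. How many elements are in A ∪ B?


|A ∪ B| = |A| + |B| - |A ∩ B|
= 19 + 8 - 1
= 26

|A ∪ B| = 26


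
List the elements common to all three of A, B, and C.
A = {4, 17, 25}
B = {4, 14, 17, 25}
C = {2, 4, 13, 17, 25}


A ∩ B = {4, 17, 25}
(A ∩ B) ∩ C = {4, 17, 25}

A ∩ B ∩ C = {4, 17, 25}


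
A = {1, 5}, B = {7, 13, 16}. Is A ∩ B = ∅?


Disjoint means A ∩ B = ∅.
A ∩ B = ∅
A ∩ B = ∅, so A and B are disjoint.

Yes, A and B are disjoint


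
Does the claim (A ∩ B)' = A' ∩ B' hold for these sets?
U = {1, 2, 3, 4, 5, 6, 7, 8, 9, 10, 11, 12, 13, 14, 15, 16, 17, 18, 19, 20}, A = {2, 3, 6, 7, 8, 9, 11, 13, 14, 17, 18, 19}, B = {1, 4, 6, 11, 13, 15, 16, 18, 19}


LHS: A ∩ B = {6, 11, 13, 18, 19}
(A ∩ B)' = U \ (A ∩ B) = {1, 2, 3, 4, 5, 7, 8, 9, 10, 12, 14, 15, 16, 17, 20}
A' = {1, 4, 5, 10, 12, 15, 16, 20}, B' = {2, 3, 5, 7, 8, 9, 10, 12, 14, 17, 20}
Claimed RHS: A' ∩ B' = {5, 10, 12, 20}
Identity is INVALID: LHS = {1, 2, 3, 4, 5, 7, 8, 9, 10, 12, 14, 15, 16, 17, 20} but the RHS claimed here equals {5, 10, 12, 20}. The correct form is (A ∩ B)' = A' ∪ B'.

Identity is invalid: (A ∩ B)' = {1, 2, 3, 4, 5, 7, 8, 9, 10, 12, 14, 15, 16, 17, 20} but A' ∩ B' = {5, 10, 12, 20}. The correct De Morgan law is (A ∩ B)' = A' ∪ B'.


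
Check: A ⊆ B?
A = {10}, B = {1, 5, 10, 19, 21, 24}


A ⊆ B means every element of A is in B.
All elements of A are in B.
So A ⊆ B.

Yes, A ⊆ B


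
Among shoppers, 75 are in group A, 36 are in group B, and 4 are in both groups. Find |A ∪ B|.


|A ∪ B| = |A| + |B| - |A ∩ B|
= 75 + 36 - 4
= 107

|A ∪ B| = 107


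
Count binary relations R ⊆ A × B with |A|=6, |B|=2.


A relation from A to B is any subset of A × B.
|A × B| = 6 × 2 = 12
# relations = 2^|A × B| = 2^12 = 4096

Number of relations = 4096


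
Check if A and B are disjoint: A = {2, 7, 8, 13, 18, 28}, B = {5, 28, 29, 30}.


Disjoint means A ∩ B = ∅.
A ∩ B = {28}
A ∩ B ≠ ∅, so A and B are NOT disjoint.

No, A and B are not disjoint (A ∩ B = {28})


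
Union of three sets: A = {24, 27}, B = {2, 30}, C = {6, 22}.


A ∪ B = {2, 24, 27, 30}
(A ∪ B) ∪ C = {2, 6, 22, 24, 27, 30}

A ∪ B ∪ C = {2, 6, 22, 24, 27, 30}


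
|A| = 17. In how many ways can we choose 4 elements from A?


C(n,k) = n! / (k!(n-k)!)
C(17,4) = 17! / (4!13!)
= 2380

C(17,4) = 2380


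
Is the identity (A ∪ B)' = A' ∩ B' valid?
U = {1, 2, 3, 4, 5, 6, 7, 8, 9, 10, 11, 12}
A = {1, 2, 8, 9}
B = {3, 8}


LHS: A ∪ B = {1, 2, 3, 8, 9}
(A ∪ B)' = U \ (A ∪ B) = {4, 5, 6, 7, 10, 11, 12}
A' = {3, 4, 5, 6, 7, 10, 11, 12}, B' = {1, 2, 4, 5, 6, 7, 9, 10, 11, 12}
Claimed RHS: A' ∩ B' = {4, 5, 6, 7, 10, 11, 12}
Identity is VALID: LHS = RHS = {4, 5, 6, 7, 10, 11, 12} ✓

Identity is valid. (A ∪ B)' = A' ∩ B' = {4, 5, 6, 7, 10, 11, 12}


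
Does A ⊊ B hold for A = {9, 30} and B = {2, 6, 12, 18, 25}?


A ⊂ B requires: A ⊆ B AND A ≠ B.
A ⊆ B? No
A ⊄ B, so A is not a proper subset.

No, A is not a proper subset of B


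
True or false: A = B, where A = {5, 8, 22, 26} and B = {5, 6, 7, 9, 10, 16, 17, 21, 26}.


Two sets are equal iff they have exactly the same elements.
A = {5, 8, 22, 26}
B = {5, 6, 7, 9, 10, 16, 17, 21, 26}
Differences: {6, 7, 8, 9, 10, 16, 17, 21, 22}
A ≠ B

No, A ≠ B


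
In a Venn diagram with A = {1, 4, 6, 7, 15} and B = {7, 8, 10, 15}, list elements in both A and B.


A = {1, 4, 6, 7, 15}
B = {7, 8, 10, 15}
Region: in both A and B
Elements: {7, 15}

Elements in both A and B: {7, 15}


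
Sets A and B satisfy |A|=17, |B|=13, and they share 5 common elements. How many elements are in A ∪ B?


|A ∪ B| = |A| + |B| - |A ∩ B|
= 17 + 13 - 5
= 25

|A ∪ B| = 25


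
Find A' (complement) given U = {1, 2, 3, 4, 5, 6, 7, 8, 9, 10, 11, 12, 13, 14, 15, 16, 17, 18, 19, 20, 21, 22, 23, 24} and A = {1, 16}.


Aᶜ = U \ A = elements in U but not in A
U = {1, 2, 3, 4, 5, 6, 7, 8, 9, 10, 11, 12, 13, 14, 15, 16, 17, 18, 19, 20, 21, 22, 23, 24}
A = {1, 16}
Aᶜ = {2, 3, 4, 5, 6, 7, 8, 9, 10, 11, 12, 13, 14, 15, 17, 18, 19, 20, 21, 22, 23, 24}

Aᶜ = {2, 3, 4, 5, 6, 7, 8, 9, 10, 11, 12, 13, 14, 15, 17, 18, 19, 20, 21, 22, 23, 24}


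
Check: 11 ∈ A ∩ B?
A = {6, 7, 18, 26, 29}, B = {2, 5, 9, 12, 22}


A = {6, 7, 18, 26, 29}, B = {2, 5, 9, 12, 22}
A ∩ B = elements in both A and B
A ∩ B = ∅
Checking if 11 ∈ A ∩ B
11 is not in A ∩ B → False

11 ∉ A ∩ B


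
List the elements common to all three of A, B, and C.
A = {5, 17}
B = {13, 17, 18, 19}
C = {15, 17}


A ∩ B = {17}
(A ∩ B) ∩ C = {17}

A ∩ B ∩ C = {17}


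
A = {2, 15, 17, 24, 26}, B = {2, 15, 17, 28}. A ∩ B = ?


A ∩ B = elements in both A and B
A = {2, 15, 17, 24, 26}
B = {2, 15, 17, 28}
A ∩ B = {2, 15, 17}

A ∩ B = {2, 15, 17}


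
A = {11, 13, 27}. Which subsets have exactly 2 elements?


|A| = 3, so A has C(3,2) = 3 subsets of size 2.
Enumerate by choosing 2 elements from A at a time:
{11, 13}, {11, 27}, {13, 27}

2-element subsets (3 total): {11, 13}, {11, 27}, {13, 27}


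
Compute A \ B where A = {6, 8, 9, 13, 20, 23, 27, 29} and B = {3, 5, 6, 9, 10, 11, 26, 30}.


A \ B = elements in A but not in B
A = {6, 8, 9, 13, 20, 23, 27, 29}
B = {3, 5, 6, 9, 10, 11, 26, 30}
Remove from A any elements in B
A \ B = {8, 13, 20, 23, 27, 29}

A \ B = {8, 13, 20, 23, 27, 29}


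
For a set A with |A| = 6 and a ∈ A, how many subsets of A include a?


Subsets of A containing a correspond to subsets of A \ {a}, which has 5 elements.
Count = 2^(n-1) = 2^5
= 32

Number of subsets containing a = 32


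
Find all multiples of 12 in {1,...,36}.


Checking each candidate:
Condition: multiples of 12 in {1,...,36}
Result = {12, 24, 36}

{12, 24, 36}


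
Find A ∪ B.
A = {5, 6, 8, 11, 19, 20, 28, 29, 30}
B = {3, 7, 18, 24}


A ∪ B = all elements in A or B (or both)
A = {5, 6, 8, 11, 19, 20, 28, 29, 30}
B = {3, 7, 18, 24}
A ∪ B = {3, 5, 6, 7, 8, 11, 18, 19, 20, 24, 28, 29, 30}

A ∪ B = {3, 5, 6, 7, 8, 11, 18, 19, 20, 24, 28, 29, 30}


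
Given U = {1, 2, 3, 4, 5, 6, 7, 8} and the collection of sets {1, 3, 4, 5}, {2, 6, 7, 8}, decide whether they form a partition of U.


A partition requires: (1) non-empty parts, (2) pairwise disjoint, (3) union = U
Parts: {1, 3, 4, 5}, {2, 6, 7, 8}
Union of parts: {1, 2, 3, 4, 5, 6, 7, 8}
U = {1, 2, 3, 4, 5, 6, 7, 8}
All non-empty? True
Pairwise disjoint? True
Covers U? True

Yes, valid partition


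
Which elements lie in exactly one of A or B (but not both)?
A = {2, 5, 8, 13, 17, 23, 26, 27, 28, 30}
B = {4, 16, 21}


A △ B = (A \ B) ∪ (B \ A) = elements in exactly one of A or B
A \ B = {2, 5, 8, 13, 17, 23, 26, 27, 28, 30}
B \ A = {4, 16, 21}
A △ B = {2, 4, 5, 8, 13, 16, 17, 21, 23, 26, 27, 28, 30}

A △ B = {2, 4, 5, 8, 13, 16, 17, 21, 23, 26, 27, 28, 30}


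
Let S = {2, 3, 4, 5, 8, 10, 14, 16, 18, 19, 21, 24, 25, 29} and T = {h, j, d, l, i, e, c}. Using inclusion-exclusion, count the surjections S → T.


n = |S| = 14, k = |T| = 7. Surjections via inclusion-exclusion:
S(n,k) = Σ(-1)^i × C(k,i) × (k-i)^n, i=0 to k
i=0: (-1)^0×C(7,0)×7^14 = 678223072849
i=1: (-1)^1×C(7,1)×6^14 = -548549148672
i=2: (-1)^2×C(7,2)×5^14 = 128173828125
i=3: (-1)^3×C(7,3)×4^14 = -9395240960
i=4: (-1)^4×C(7,4)×3^14 = 167403915
i=5: (-1)^5×C(7,5)×2^14 = -344064
i=6: (-1)^6×C(7,6)×1^14 = 7
i=7: (-1)^7×C(7,7)×0^14 = 0
Total = 248619571200

Number of surjections = 248619571200


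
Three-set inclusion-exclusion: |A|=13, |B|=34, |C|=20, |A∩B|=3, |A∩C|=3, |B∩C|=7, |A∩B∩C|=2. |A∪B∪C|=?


|A∪B∪C| = |A|+|B|+|C| - |A∩B|-|A∩C|-|B∩C| + |A∩B∩C|
= 13+34+20 - 3-3-7 + 2
= 67 - 13 + 2
= 56

|A ∪ B ∪ C| = 56


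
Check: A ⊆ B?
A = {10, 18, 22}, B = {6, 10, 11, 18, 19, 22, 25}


A ⊆ B means every element of A is in B.
All elements of A are in B.
So A ⊆ B.

Yes, A ⊆ B


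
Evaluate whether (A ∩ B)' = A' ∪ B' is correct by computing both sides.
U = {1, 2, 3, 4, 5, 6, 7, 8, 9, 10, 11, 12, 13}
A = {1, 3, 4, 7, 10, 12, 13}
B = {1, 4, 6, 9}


LHS: A ∩ B = {1, 4}
(A ∩ B)' = U \ (A ∩ B) = {2, 3, 5, 6, 7, 8, 9, 10, 11, 12, 13}
A' = {2, 5, 6, 8, 9, 11}, B' = {2, 3, 5, 7, 8, 10, 11, 12, 13}
Claimed RHS: A' ∪ B' = {2, 3, 5, 6, 7, 8, 9, 10, 11, 12, 13}
Identity is VALID: LHS = RHS = {2, 3, 5, 6, 7, 8, 9, 10, 11, 12, 13} ✓

Identity is valid. (A ∩ B)' = A' ∪ B' = {2, 3, 5, 6, 7, 8, 9, 10, 11, 12, 13}


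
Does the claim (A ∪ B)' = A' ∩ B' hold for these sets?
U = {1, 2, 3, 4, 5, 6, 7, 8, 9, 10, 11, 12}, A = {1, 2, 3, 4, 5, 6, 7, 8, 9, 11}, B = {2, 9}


LHS: A ∪ B = {1, 2, 3, 4, 5, 6, 7, 8, 9, 11}
(A ∪ B)' = U \ (A ∪ B) = {10, 12}
A' = {10, 12}, B' = {1, 3, 4, 5, 6, 7, 8, 10, 11, 12}
Claimed RHS: A' ∩ B' = {10, 12}
Identity is VALID: LHS = RHS = {10, 12} ✓

Identity is valid. (A ∪ B)' = A' ∩ B' = {10, 12}


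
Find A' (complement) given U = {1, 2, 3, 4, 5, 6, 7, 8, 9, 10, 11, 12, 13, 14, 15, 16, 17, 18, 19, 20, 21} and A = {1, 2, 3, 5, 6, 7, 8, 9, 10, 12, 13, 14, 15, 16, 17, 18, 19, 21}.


Aᶜ = U \ A = elements in U but not in A
U = {1, 2, 3, 4, 5, 6, 7, 8, 9, 10, 11, 12, 13, 14, 15, 16, 17, 18, 19, 20, 21}
A = {1, 2, 3, 5, 6, 7, 8, 9, 10, 12, 13, 14, 15, 16, 17, 18, 19, 21}
Aᶜ = {4, 11, 20}

Aᶜ = {4, 11, 20}


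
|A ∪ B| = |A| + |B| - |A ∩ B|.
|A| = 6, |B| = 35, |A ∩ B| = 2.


|A ∪ B| = |A| + |B| - |A ∩ B|
= 6 + 35 - 2
= 39

|A ∪ B| = 39


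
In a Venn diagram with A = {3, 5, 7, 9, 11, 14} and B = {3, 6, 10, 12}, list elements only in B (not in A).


A = {3, 5, 7, 9, 11, 14}
B = {3, 6, 10, 12}
Region: only in B (not in A)
Elements: {6, 10, 12}

Elements only in B (not in A): {6, 10, 12}


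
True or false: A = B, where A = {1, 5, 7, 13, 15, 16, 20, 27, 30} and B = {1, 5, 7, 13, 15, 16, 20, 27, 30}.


Two sets are equal iff they have exactly the same elements.
A = {1, 5, 7, 13, 15, 16, 20, 27, 30}
B = {1, 5, 7, 13, 15, 16, 20, 27, 30}
Same elements → A = B

Yes, A = B


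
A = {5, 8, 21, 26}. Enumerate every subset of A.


|A| = 4, so |P(A)| = 2^4 = 16
Enumerate subsets by cardinality (0 to 4):
∅, {5}, {8}, {21}, {26}, {5, 8}, {5, 21}, {5, 26}, {8, 21}, {8, 26}, {21, 26}, {5, 8, 21}, {5, 8, 26}, {5, 21, 26}, {8, 21, 26}, {5, 8, 21, 26}

P(A) has 16 subsets: ∅, {5}, {8}, {21}, {26}, {5, 8}, {5, 21}, {5, 26}, {8, 21}, {8, 26}, {21, 26}, {5, 8, 21}, {5, 8, 26}, {5, 21, 26}, {8, 21, 26}, {5, 8, 21, 26}


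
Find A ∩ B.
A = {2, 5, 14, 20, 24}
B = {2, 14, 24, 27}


A ∩ B = elements in both A and B
A = {2, 5, 14, 20, 24}
B = {2, 14, 24, 27}
A ∩ B = {2, 14, 24}

A ∩ B = {2, 14, 24}


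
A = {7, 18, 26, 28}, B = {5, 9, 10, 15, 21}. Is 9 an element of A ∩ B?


A = {7, 18, 26, 28}, B = {5, 9, 10, 15, 21}
A ∩ B = elements in both A and B
A ∩ B = ∅
Checking if 9 ∈ A ∩ B
9 is not in A ∩ B → False

9 ∉ A ∩ B


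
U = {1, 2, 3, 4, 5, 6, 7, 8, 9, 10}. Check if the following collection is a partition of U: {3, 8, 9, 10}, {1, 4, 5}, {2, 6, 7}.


A partition requires: (1) non-empty parts, (2) pairwise disjoint, (3) union = U
Parts: {3, 8, 9, 10}, {1, 4, 5}, {2, 6, 7}
Union of parts: {1, 2, 3, 4, 5, 6, 7, 8, 9, 10}
U = {1, 2, 3, 4, 5, 6, 7, 8, 9, 10}
All non-empty? True
Pairwise disjoint? True
Covers U? True

Yes, valid partition


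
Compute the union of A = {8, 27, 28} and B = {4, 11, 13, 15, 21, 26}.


A ∪ B = all elements in A or B (or both)
A = {8, 27, 28}
B = {4, 11, 13, 15, 21, 26}
A ∪ B = {4, 8, 11, 13, 15, 21, 26, 27, 28}

A ∪ B = {4, 8, 11, 13, 15, 21, 26, 27, 28}


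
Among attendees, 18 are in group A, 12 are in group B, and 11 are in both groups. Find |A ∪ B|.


|A ∪ B| = |A| + |B| - |A ∩ B|
= 18 + 12 - 11
= 19

|A ∪ B| = 19


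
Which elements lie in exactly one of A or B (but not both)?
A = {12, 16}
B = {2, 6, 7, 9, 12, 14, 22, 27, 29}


A △ B = (A \ B) ∪ (B \ A) = elements in exactly one of A or B
A \ B = {16}
B \ A = {2, 6, 7, 9, 14, 22, 27, 29}
A △ B = {2, 6, 7, 9, 14, 16, 22, 27, 29}

A △ B = {2, 6, 7, 9, 14, 16, 22, 27, 29}


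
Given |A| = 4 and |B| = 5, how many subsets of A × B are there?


A relation from A to B is any subset of A × B.
|A × B| = 4 × 5 = 20
# relations = 2^|A × B| = 2^20 = 1048576

Number of relations = 1048576


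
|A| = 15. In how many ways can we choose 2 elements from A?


C(n,k) = n! / (k!(n-k)!)
C(15,2) = 15! / (2!13!)
= 105

C(15,2) = 105


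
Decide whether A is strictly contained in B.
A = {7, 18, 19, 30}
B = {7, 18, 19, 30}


A ⊂ B requires: A ⊆ B AND A ≠ B.
A ⊆ B? Yes
A = B? Yes
A = B, so A is not a PROPER subset.

No, A is not a proper subset of B


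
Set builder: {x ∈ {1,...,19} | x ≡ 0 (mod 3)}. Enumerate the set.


Checking each candidate:
Condition: x in {1,...,19} with x ≡ 0 (mod 3)
Result = {3, 6, 9, 12, 15, 18}

{3, 6, 9, 12, 15, 18}


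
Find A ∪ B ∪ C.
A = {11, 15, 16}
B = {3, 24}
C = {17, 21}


A ∪ B = {3, 11, 15, 16, 24}
(A ∪ B) ∪ C = {3, 11, 15, 16, 17, 21, 24}

A ∪ B ∪ C = {3, 11, 15, 16, 17, 21, 24}


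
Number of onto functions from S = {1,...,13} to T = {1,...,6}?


n = |S| = 13, k = |T| = 6. Surjections via inclusion-exclusion:
S(n,k) = Σ(-1)^i × C(k,i) × (k-i)^n, i=0 to k
i=0: (-1)^0×C(6,0)×6^13 = 13060694016
i=1: (-1)^1×C(6,1)×5^13 = -7324218750
i=2: (-1)^2×C(6,2)×4^13 = 1006632960
i=3: (-1)^3×C(6,3)×3^13 = -31886460
i=4: (-1)^4×C(6,4)×2^13 = 122880
i=5: (-1)^5×C(6,5)×1^13 = -6
i=6: (-1)^6×C(6,6)×0^13 = 0
Total = 6711344640

Number of surjections = 6711344640


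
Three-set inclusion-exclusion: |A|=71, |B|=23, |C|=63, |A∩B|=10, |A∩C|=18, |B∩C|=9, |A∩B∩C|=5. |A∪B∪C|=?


|A∪B∪C| = |A|+|B|+|C| - |A∩B|-|A∩C|-|B∩C| + |A∩B∩C|
= 71+23+63 - 10-18-9 + 5
= 157 - 37 + 5
= 125

|A ∪ B ∪ C| = 125


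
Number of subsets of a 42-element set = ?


Number of subsets = 2^n
= 2^42
= 4398046511104

|P(A)| = 4398046511104


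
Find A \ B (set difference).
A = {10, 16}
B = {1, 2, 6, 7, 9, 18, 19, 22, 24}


A \ B = elements in A but not in B
A = {10, 16}
B = {1, 2, 6, 7, 9, 18, 19, 22, 24}
Remove from A any elements in B
A \ B = {10, 16}

A \ B = {10, 16}


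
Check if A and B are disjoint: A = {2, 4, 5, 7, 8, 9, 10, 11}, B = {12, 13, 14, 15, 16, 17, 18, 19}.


Disjoint means A ∩ B = ∅.
A ∩ B = ∅
A ∩ B = ∅, so A and B are disjoint.

Yes, A and B are disjoint


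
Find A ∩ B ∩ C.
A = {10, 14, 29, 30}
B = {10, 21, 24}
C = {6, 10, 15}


A ∩ B = {10}
(A ∩ B) ∩ C = {10}

A ∩ B ∩ C = {10}


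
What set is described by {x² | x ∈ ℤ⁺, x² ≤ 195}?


Checking each candidate:
Condition: positive perfect squares ≤ 195
Result = {1, 4, 9, 16, 25, 36, 49, 64, 81, 100, 121, 144, 169}

{1, 4, 9, 16, 25, 36, 49, 64, 81, 100, 121, 144, 169}


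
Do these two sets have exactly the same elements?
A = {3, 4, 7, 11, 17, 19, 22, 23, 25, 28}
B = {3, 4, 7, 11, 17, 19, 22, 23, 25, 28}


Two sets are equal iff they have exactly the same elements.
A = {3, 4, 7, 11, 17, 19, 22, 23, 25, 28}
B = {3, 4, 7, 11, 17, 19, 22, 23, 25, 28}
Same elements → A = B

Yes, A = B


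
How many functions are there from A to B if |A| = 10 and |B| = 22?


Each of |A| = 10 inputs maps to any of |B| = 22 outputs.
# functions = |B|^|A| = 22^10
= 26559922791424

Number of functions = 26559922791424


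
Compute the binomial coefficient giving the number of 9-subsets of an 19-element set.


C(n,k) = n! / (k!(n-k)!)
C(19,9) = 19! / (9!10!)
= 92378

C(19,9) = 92378


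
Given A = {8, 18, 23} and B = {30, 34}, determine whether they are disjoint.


Disjoint means A ∩ B = ∅.
A ∩ B = ∅
A ∩ B = ∅, so A and B are disjoint.

Yes, A and B are disjoint


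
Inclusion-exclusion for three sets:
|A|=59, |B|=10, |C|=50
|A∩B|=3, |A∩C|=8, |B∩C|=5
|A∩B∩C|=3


|A∪B∪C| = |A|+|B|+|C| - |A∩B|-|A∩C|-|B∩C| + |A∩B∩C|
= 59+10+50 - 3-8-5 + 3
= 119 - 16 + 3
= 106

|A ∪ B ∪ C| = 106


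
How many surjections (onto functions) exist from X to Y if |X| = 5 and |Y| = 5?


n = |X| = 5, k = |Y| = 5. Surjections via inclusion-exclusion:
S(n,k) = Σ(-1)^i × C(k,i) × (k-i)^n, i=0 to k
i=0: (-1)^0×C(5,0)×5^5 = 3125
i=1: (-1)^1×C(5,1)×4^5 = -5120
i=2: (-1)^2×C(5,2)×3^5 = 2430
i=3: (-1)^3×C(5,3)×2^5 = -320
i=4: (-1)^4×C(5,4)×1^5 = 5
i=5: (-1)^5×C(5,5)×0^5 = 0
Total = 120

Number of surjections = 120


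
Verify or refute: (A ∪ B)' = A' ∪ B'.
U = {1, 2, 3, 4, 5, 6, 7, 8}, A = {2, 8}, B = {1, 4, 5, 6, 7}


LHS: A ∪ B = {1, 2, 4, 5, 6, 7, 8}
(A ∪ B)' = U \ (A ∪ B) = {3}
A' = {1, 3, 4, 5, 6, 7}, B' = {2, 3, 8}
Claimed RHS: A' ∪ B' = {1, 2, 3, 4, 5, 6, 7, 8}
Identity is INVALID: LHS = {3} but the RHS claimed here equals {1, 2, 3, 4, 5, 6, 7, 8}. The correct form is (A ∪ B)' = A' ∩ B'.

Identity is invalid: (A ∪ B)' = {3} but A' ∪ B' = {1, 2, 3, 4, 5, 6, 7, 8}. The correct De Morgan law is (A ∪ B)' = A' ∩ B'.


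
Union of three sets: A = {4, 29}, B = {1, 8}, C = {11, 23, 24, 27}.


A ∪ B = {1, 4, 8, 29}
(A ∪ B) ∪ C = {1, 4, 8, 11, 23, 24, 27, 29}

A ∪ B ∪ C = {1, 4, 8, 11, 23, 24, 27, 29}


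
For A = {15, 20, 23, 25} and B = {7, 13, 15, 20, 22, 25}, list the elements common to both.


A ∩ B = elements in both A and B
A = {15, 20, 23, 25}
B = {7, 13, 15, 20, 22, 25}
A ∩ B = {15, 20, 25}

A ∩ B = {15, 20, 25}


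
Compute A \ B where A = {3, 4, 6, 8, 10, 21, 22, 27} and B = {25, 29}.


A \ B = elements in A but not in B
A = {3, 4, 6, 8, 10, 21, 22, 27}
B = {25, 29}
Remove from A any elements in B
A \ B = {3, 4, 6, 8, 10, 21, 22, 27}

A \ B = {3, 4, 6, 8, 10, 21, 22, 27}


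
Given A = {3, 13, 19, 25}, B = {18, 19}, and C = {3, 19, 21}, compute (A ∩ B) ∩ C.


A ∩ B = {19}
(A ∩ B) ∩ C = {19}

A ∩ B ∩ C = {19}


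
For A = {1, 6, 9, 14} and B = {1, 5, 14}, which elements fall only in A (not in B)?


A = {1, 6, 9, 14}
B = {1, 5, 14}
Region: only in A (not in B)
Elements: {6, 9}

Elements only in A (not in B): {6, 9}


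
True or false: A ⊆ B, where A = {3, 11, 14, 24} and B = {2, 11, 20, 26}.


A ⊆ B means every element of A is in B.
Elements in A not in B: {3, 14, 24}
So A ⊄ B.

No, A ⊄ B


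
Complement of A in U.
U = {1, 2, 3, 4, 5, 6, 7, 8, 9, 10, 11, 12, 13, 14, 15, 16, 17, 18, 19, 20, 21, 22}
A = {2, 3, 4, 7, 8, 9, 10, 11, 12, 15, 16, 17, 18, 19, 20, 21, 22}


Aᶜ = U \ A = elements in U but not in A
U = {1, 2, 3, 4, 5, 6, 7, 8, 9, 10, 11, 12, 13, 14, 15, 16, 17, 18, 19, 20, 21, 22}
A = {2, 3, 4, 7, 8, 9, 10, 11, 12, 15, 16, 17, 18, 19, 20, 21, 22}
Aᶜ = {1, 5, 6, 13, 14}

Aᶜ = {1, 5, 6, 13, 14}


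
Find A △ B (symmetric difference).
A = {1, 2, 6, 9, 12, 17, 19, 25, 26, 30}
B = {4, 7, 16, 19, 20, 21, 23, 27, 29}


A △ B = (A \ B) ∪ (B \ A) = elements in exactly one of A or B
A \ B = {1, 2, 6, 9, 12, 17, 25, 26, 30}
B \ A = {4, 7, 16, 20, 21, 23, 27, 29}
A △ B = {1, 2, 4, 6, 7, 9, 12, 16, 17, 20, 21, 23, 25, 26, 27, 29, 30}

A △ B = {1, 2, 4, 6, 7, 9, 12, 16, 17, 20, 21, 23, 25, 26, 27, 29, 30}


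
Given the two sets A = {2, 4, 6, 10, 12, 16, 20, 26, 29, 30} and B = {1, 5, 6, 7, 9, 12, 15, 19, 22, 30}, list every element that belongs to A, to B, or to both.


A ∪ B = all elements in A or B (or both)
A = {2, 4, 6, 10, 12, 16, 20, 26, 29, 30}
B = {1, 5, 6, 7, 9, 12, 15, 19, 22, 30}
A ∪ B = {1, 2, 4, 5, 6, 7, 9, 10, 12, 15, 16, 19, 20, 22, 26, 29, 30}

A ∪ B = {1, 2, 4, 5, 6, 7, 9, 10, 12, 15, 16, 19, 20, 22, 26, 29, 30}


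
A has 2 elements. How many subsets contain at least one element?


Total subsets = 2^n = 2^2 = 4
Non-empty subsets exclude the empty set: 2^n - 1
= 4 - 1
= 3

Number of non-empty subsets = 3


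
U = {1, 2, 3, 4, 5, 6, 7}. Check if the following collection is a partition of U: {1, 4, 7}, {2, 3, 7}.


A partition requires: (1) non-empty parts, (2) pairwise disjoint, (3) union = U
Parts: {1, 4, 7}, {2, 3, 7}
Union of parts: {1, 2, 3, 4, 7}
U = {1, 2, 3, 4, 5, 6, 7}
All non-empty? True
Pairwise disjoint? False
Covers U? False

No, not a valid partition


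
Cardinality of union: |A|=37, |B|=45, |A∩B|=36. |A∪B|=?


|A ∪ B| = |A| + |B| - |A ∩ B|
= 37 + 45 - 36
= 46

|A ∪ B| = 46


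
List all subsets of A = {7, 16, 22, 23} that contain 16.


A subset of A contains 16 iff the remaining 3 elements form any subset of A \ {16}.
Count: 2^(n-1) = 2^3 = 8
Subsets containing 16: {16}, {7, 16}, {16, 22}, {16, 23}, {7, 16, 22}, {7, 16, 23}, {16, 22, 23}, {7, 16, 22, 23}

Subsets containing 16 (8 total): {16}, {7, 16}, {16, 22}, {16, 23}, {7, 16, 22}, {7, 16, 23}, {16, 22, 23}, {7, 16, 22, 23}


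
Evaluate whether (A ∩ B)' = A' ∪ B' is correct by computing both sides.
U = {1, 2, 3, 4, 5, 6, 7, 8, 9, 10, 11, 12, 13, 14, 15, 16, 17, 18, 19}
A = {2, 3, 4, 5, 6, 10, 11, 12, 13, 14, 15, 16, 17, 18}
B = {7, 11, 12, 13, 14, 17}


LHS: A ∩ B = {11, 12, 13, 14, 17}
(A ∩ B)' = U \ (A ∩ B) = {1, 2, 3, 4, 5, 6, 7, 8, 9, 10, 15, 16, 18, 19}
A' = {1, 7, 8, 9, 19}, B' = {1, 2, 3, 4, 5, 6, 8, 9, 10, 15, 16, 18, 19}
Claimed RHS: A' ∪ B' = {1, 2, 3, 4, 5, 6, 7, 8, 9, 10, 15, 16, 18, 19}
Identity is VALID: LHS = RHS = {1, 2, 3, 4, 5, 6, 7, 8, 9, 10, 15, 16, 18, 19} ✓

Identity is valid. (A ∩ B)' = A' ∪ B' = {1, 2, 3, 4, 5, 6, 7, 8, 9, 10, 15, 16, 18, 19}


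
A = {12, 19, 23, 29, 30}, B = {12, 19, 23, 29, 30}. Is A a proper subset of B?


A ⊂ B requires: A ⊆ B AND A ≠ B.
A ⊆ B? Yes
A = B? Yes
A = B, so A is not a PROPER subset.

No, A is not a proper subset of B


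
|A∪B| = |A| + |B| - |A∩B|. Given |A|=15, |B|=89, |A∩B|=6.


|A ∪ B| = |A| + |B| - |A ∩ B|
= 15 + 89 - 6
= 98

|A ∪ B| = 98


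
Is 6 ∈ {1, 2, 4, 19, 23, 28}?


A = {1, 2, 4, 19, 23, 28}
Checking if 6 is in A
6 is not in A → False

6 ∉ A


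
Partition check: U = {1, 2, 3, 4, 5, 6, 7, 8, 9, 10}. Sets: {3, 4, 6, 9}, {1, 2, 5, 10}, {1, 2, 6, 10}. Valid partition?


A partition requires: (1) non-empty parts, (2) pairwise disjoint, (3) union = U
Parts: {3, 4, 6, 9}, {1, 2, 5, 10}, {1, 2, 6, 10}
Union of parts: {1, 2, 3, 4, 5, 6, 9, 10}
U = {1, 2, 3, 4, 5, 6, 7, 8, 9, 10}
All non-empty? True
Pairwise disjoint? False
Covers U? False

No, not a valid partition


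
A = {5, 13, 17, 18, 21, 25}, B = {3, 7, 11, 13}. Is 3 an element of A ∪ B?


A = {5, 13, 17, 18, 21, 25}, B = {3, 7, 11, 13}
A ∪ B = all elements in A or B
A ∪ B = {3, 5, 7, 11, 13, 17, 18, 21, 25}
Checking if 3 ∈ A ∪ B
3 is in A ∪ B → True

3 ∈ A ∪ B


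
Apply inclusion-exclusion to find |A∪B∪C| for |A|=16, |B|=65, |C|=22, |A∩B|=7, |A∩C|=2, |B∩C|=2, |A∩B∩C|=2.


|A∪B∪C| = |A|+|B|+|C| - |A∩B|-|A∩C|-|B∩C| + |A∩B∩C|
= 16+65+22 - 7-2-2 + 2
= 103 - 11 + 2
= 94

|A ∪ B ∪ C| = 94


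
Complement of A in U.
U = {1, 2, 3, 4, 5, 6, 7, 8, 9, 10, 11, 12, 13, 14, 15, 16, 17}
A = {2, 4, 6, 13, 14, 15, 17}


Aᶜ = U \ A = elements in U but not in A
U = {1, 2, 3, 4, 5, 6, 7, 8, 9, 10, 11, 12, 13, 14, 15, 16, 17}
A = {2, 4, 6, 13, 14, 15, 17}
Aᶜ = {1, 3, 5, 7, 8, 9, 10, 11, 12, 16}

Aᶜ = {1, 3, 5, 7, 8, 9, 10, 11, 12, 16}


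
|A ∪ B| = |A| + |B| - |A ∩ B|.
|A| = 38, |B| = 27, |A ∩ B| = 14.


|A ∪ B| = |A| + |B| - |A ∩ B|
= 38 + 27 - 14
= 51

|A ∪ B| = 51


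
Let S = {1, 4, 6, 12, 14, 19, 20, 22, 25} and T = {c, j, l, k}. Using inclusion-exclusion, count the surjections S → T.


n = |S| = 9, k = |T| = 4. Surjections via inclusion-exclusion:
S(n,k) = Σ(-1)^i × C(k,i) × (k-i)^n, i=0 to k
i=0: (-1)^0×C(4,0)×4^9 = 262144
i=1: (-1)^1×C(4,1)×3^9 = -78732
i=2: (-1)^2×C(4,2)×2^9 = 3072
i=3: (-1)^3×C(4,3)×1^9 = -4
i=4: (-1)^4×C(4,4)×0^9 = 0
Total = 186480

Number of surjections = 186480


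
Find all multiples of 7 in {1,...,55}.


Checking each candidate:
Condition: multiples of 7 in {1,...,55}
Result = {7, 14, 21, 28, 35, 42, 49}

{7, 14, 21, 28, 35, 42, 49}


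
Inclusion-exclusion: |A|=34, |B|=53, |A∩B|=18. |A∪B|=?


|A ∪ B| = |A| + |B| - |A ∩ B|
= 34 + 53 - 18
= 69

|A ∪ B| = 69


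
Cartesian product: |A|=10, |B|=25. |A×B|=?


|A × B| = |A| × |B|
= 10 × 25
= 250

|A × B| = 250


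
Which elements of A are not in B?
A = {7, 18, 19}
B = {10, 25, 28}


A \ B = elements in A but not in B
A = {7, 18, 19}
B = {10, 25, 28}
Remove from A any elements in B
A \ B = {7, 18, 19}

A \ B = {7, 18, 19}


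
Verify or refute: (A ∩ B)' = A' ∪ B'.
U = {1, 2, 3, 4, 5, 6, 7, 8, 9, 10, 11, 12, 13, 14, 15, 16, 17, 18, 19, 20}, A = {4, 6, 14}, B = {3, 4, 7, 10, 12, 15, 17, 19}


LHS: A ∩ B = {4}
(A ∩ B)' = U \ (A ∩ B) = {1, 2, 3, 5, 6, 7, 8, 9, 10, 11, 12, 13, 14, 15, 16, 17, 18, 19, 20}
A' = {1, 2, 3, 5, 7, 8, 9, 10, 11, 12, 13, 15, 16, 17, 18, 19, 20}, B' = {1, 2, 5, 6, 8, 9, 11, 13, 14, 16, 18, 20}
Claimed RHS: A' ∪ B' = {1, 2, 3, 5, 6, 7, 8, 9, 10, 11, 12, 13, 14, 15, 16, 17, 18, 19, 20}
Identity is VALID: LHS = RHS = {1, 2, 3, 5, 6, 7, 8, 9, 10, 11, 12, 13, 14, 15, 16, 17, 18, 19, 20} ✓

Identity is valid. (A ∩ B)' = A' ∪ B' = {1, 2, 3, 5, 6, 7, 8, 9, 10, 11, 12, 13, 14, 15, 16, 17, 18, 19, 20}


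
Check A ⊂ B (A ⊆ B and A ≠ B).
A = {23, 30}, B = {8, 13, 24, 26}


A ⊂ B requires: A ⊆ B AND A ≠ B.
A ⊆ B? No
A ⊄ B, so A is not a proper subset.

No, A is not a proper subset of B


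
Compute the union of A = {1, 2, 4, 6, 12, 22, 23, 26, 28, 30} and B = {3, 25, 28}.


A ∪ B = all elements in A or B (or both)
A = {1, 2, 4, 6, 12, 22, 23, 26, 28, 30}
B = {3, 25, 28}
A ∪ B = {1, 2, 3, 4, 6, 12, 22, 23, 25, 26, 28, 30}

A ∪ B = {1, 2, 3, 4, 6, 12, 22, 23, 25, 26, 28, 30}


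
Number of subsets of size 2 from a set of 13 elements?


C(n,k) = n! / (k!(n-k)!)
C(13,2) = 13! / (2!11!)
= 78

C(13,2) = 78


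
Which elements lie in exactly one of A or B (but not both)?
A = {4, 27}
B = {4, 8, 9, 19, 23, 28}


A △ B = (A \ B) ∪ (B \ A) = elements in exactly one of A or B
A \ B = {27}
B \ A = {8, 9, 19, 23, 28}
A △ B = {8, 9, 19, 23, 27, 28}

A △ B = {8, 9, 19, 23, 27, 28}


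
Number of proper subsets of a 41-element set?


Total subsets = 2^n = 2^41 = 2199023255552
Proper subsets exclude the set itself: 2^n - 1
= 2199023255552 - 1
= 2199023255551

Number of proper subsets = 2199023255551


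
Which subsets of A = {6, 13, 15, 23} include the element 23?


A subset of A contains 23 iff the remaining 3 elements form any subset of A \ {23}.
Count: 2^(n-1) = 2^3 = 8
Subsets containing 23: {23}, {6, 23}, {13, 23}, {15, 23}, {6, 13, 23}, {6, 15, 23}, {13, 15, 23}, {6, 13, 15, 23}

Subsets containing 23 (8 total): {23}, {6, 23}, {13, 23}, {15, 23}, {6, 13, 23}, {6, 15, 23}, {13, 15, 23}, {6, 13, 15, 23}


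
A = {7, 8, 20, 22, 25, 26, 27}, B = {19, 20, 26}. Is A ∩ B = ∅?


Disjoint means A ∩ B = ∅.
A ∩ B = {20, 26}
A ∩ B ≠ ∅, so A and B are NOT disjoint.

No, A and B are not disjoint (A ∩ B = {20, 26})


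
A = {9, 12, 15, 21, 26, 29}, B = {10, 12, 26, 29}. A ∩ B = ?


A ∩ B = elements in both A and B
A = {9, 12, 15, 21, 26, 29}
B = {10, 12, 26, 29}
A ∩ B = {12, 26, 29}

A ∩ B = {12, 26, 29}


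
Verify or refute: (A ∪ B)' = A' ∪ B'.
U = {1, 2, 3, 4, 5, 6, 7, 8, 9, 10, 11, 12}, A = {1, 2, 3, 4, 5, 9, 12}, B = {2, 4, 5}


LHS: A ∪ B = {1, 2, 3, 4, 5, 9, 12}
(A ∪ B)' = U \ (A ∪ B) = {6, 7, 8, 10, 11}
A' = {6, 7, 8, 10, 11}, B' = {1, 3, 6, 7, 8, 9, 10, 11, 12}
Claimed RHS: A' ∪ B' = {1, 3, 6, 7, 8, 9, 10, 11, 12}
Identity is INVALID: LHS = {6, 7, 8, 10, 11} but the RHS claimed here equals {1, 3, 6, 7, 8, 9, 10, 11, 12}. The correct form is (A ∪ B)' = A' ∩ B'.

Identity is invalid: (A ∪ B)' = {6, 7, 8, 10, 11} but A' ∪ B' = {1, 3, 6, 7, 8, 9, 10, 11, 12}. The correct De Morgan law is (A ∪ B)' = A' ∩ B'.


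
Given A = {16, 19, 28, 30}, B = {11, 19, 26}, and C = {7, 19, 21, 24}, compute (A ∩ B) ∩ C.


A ∩ B = {19}
(A ∩ B) ∩ C = {19}

A ∩ B ∩ C = {19}


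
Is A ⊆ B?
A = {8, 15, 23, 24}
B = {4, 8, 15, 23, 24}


A ⊆ B means every element of A is in B.
All elements of A are in B.
So A ⊆ B.

Yes, A ⊆ B


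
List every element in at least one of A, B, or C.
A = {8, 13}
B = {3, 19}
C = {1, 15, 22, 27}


A ∪ B = {3, 8, 13, 19}
(A ∪ B) ∪ C = {1, 3, 8, 13, 15, 19, 22, 27}

A ∪ B ∪ C = {1, 3, 8, 13, 15, 19, 22, 27}


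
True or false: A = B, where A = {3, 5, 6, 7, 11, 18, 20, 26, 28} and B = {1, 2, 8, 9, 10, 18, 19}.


Two sets are equal iff they have exactly the same elements.
A = {3, 5, 6, 7, 11, 18, 20, 26, 28}
B = {1, 2, 8, 9, 10, 18, 19}
Differences: {1, 2, 3, 5, 6, 7, 8, 9, 10, 11, 19, 20, 26, 28}
A ≠ B

No, A ≠ B


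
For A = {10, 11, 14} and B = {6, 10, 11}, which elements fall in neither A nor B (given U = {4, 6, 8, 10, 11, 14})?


A = {10, 11, 14}
B = {6, 10, 11}
Region: in neither A nor B (given U = {4, 6, 8, 10, 11, 14})
Elements: {4, 8}

Elements in neither A nor B (given U = {4, 6, 8, 10, 11, 14}): {4, 8}


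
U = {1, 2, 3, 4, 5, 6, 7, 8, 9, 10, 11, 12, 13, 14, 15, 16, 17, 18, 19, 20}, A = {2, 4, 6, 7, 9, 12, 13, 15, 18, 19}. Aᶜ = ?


Aᶜ = U \ A = elements in U but not in A
U = {1, 2, 3, 4, 5, 6, 7, 8, 9, 10, 11, 12, 13, 14, 15, 16, 17, 18, 19, 20}
A = {2, 4, 6, 7, 9, 12, 13, 15, 18, 19}
Aᶜ = {1, 3, 5, 8, 10, 11, 14, 16, 17, 20}

Aᶜ = {1, 3, 5, 8, 10, 11, 14, 16, 17, 20}


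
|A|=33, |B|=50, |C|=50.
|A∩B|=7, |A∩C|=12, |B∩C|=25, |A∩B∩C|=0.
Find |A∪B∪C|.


|A∪B∪C| = |A|+|B|+|C| - |A∩B|-|A∩C|-|B∩C| + |A∩B∩C|
= 33+50+50 - 7-12-25 + 0
= 133 - 44 + 0
= 89

|A ∪ B ∪ C| = 89


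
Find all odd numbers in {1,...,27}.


Checking each candidate:
Condition: odd numbers in {1,...,27}
Result = {1, 3, 5, 7, 9, 11, 13, 15, 17, 19, 21, 23, 25, 27}

{1, 3, 5, 7, 9, 11, 13, 15, 17, 19, 21, 23, 25, 27}


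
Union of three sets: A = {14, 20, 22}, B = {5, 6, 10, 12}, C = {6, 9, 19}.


A ∪ B = {5, 6, 10, 12, 14, 20, 22}
(A ∪ B) ∪ C = {5, 6, 9, 10, 12, 14, 19, 20, 22}

A ∪ B ∪ C = {5, 6, 9, 10, 12, 14, 19, 20, 22}


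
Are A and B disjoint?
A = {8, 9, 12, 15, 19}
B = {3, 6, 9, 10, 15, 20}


Disjoint means A ∩ B = ∅.
A ∩ B = {9, 15}
A ∩ B ≠ ∅, so A and B are NOT disjoint.

No, A and B are not disjoint (A ∩ B = {9, 15})


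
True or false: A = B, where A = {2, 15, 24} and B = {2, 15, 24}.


Two sets are equal iff they have exactly the same elements.
A = {2, 15, 24}
B = {2, 15, 24}
Same elements → A = B

Yes, A = B


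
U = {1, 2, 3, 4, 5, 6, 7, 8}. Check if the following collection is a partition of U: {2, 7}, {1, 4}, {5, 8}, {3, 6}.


A partition requires: (1) non-empty parts, (2) pairwise disjoint, (3) union = U
Parts: {2, 7}, {1, 4}, {5, 8}, {3, 6}
Union of parts: {1, 2, 3, 4, 5, 6, 7, 8}
U = {1, 2, 3, 4, 5, 6, 7, 8}
All non-empty? True
Pairwise disjoint? True
Covers U? True

Yes, valid partition


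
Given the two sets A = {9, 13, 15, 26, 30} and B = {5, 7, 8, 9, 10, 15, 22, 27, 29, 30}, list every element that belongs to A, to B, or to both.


A ∪ B = all elements in A or B (or both)
A = {9, 13, 15, 26, 30}
B = {5, 7, 8, 9, 10, 15, 22, 27, 29, 30}
A ∪ B = {5, 7, 8, 9, 10, 13, 15, 22, 26, 27, 29, 30}

A ∪ B = {5, 7, 8, 9, 10, 13, 15, 22, 26, 27, 29, 30}


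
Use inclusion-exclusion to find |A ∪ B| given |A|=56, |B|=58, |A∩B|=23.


|A ∪ B| = |A| + |B| - |A ∩ B|
= 56 + 58 - 23
= 91

|A ∪ B| = 91


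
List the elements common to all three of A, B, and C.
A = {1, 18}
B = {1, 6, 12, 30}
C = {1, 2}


A ∩ B = {1}
(A ∩ B) ∩ C = {1}

A ∩ B ∩ C = {1}


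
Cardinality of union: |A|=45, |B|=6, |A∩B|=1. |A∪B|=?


|A ∪ B| = |A| + |B| - |A ∩ B|
= 45 + 6 - 1
= 50

|A ∪ B| = 50


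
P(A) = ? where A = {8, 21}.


|A| = 2, so |P(A)| = 2^2 = 4
Enumerate subsets by cardinality (0 to 2):
∅, {8}, {21}, {8, 21}

P(A) has 4 subsets: ∅, {8}, {21}, {8, 21}


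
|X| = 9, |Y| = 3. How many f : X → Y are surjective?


n = |X| = 9, k = |Y| = 3. Surjections via inclusion-exclusion:
S(n,k) = Σ(-1)^i × C(k,i) × (k-i)^n, i=0 to k
i=0: (-1)^0×C(3,0)×3^9 = 19683
i=1: (-1)^1×C(3,1)×2^9 = -1536
i=2: (-1)^2×C(3,2)×1^9 = 3
i=3: (-1)^3×C(3,3)×0^9 = 0
Total = 18150

Number of surjections = 18150


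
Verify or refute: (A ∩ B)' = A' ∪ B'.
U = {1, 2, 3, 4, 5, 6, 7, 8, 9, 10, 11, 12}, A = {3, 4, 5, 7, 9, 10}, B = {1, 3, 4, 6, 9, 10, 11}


LHS: A ∩ B = {3, 4, 9, 10}
(A ∩ B)' = U \ (A ∩ B) = {1, 2, 5, 6, 7, 8, 11, 12}
A' = {1, 2, 6, 8, 11, 12}, B' = {2, 5, 7, 8, 12}
Claimed RHS: A' ∪ B' = {1, 2, 5, 6, 7, 8, 11, 12}
Identity is VALID: LHS = RHS = {1, 2, 5, 6, 7, 8, 11, 12} ✓

Identity is valid. (A ∩ B)' = A' ∪ B' = {1, 2, 5, 6, 7, 8, 11, 12}


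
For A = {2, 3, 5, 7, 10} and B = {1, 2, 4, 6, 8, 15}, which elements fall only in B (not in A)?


A = {2, 3, 5, 7, 10}
B = {1, 2, 4, 6, 8, 15}
Region: only in B (not in A)
Elements: {1, 4, 6, 8, 15}

Elements only in B (not in A): {1, 4, 6, 8, 15}


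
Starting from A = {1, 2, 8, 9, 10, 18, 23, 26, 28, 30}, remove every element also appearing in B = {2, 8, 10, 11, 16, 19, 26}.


A \ B = elements in A but not in B
A = {1, 2, 8, 9, 10, 18, 23, 26, 28, 30}
B = {2, 8, 10, 11, 16, 19, 26}
Remove from A any elements in B
A \ B = {1, 9, 18, 23, 28, 30}

A \ B = {1, 9, 18, 23, 28, 30}


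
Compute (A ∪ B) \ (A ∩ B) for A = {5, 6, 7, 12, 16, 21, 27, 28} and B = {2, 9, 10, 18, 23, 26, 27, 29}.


A △ B = (A \ B) ∪ (B \ A) = elements in exactly one of A or B
A \ B = {5, 6, 7, 12, 16, 21, 28}
B \ A = {2, 9, 10, 18, 23, 26, 29}
A △ B = {2, 5, 6, 7, 9, 10, 12, 16, 18, 21, 23, 26, 28, 29}

A △ B = {2, 5, 6, 7, 9, 10, 12, 16, 18, 21, 23, 26, 28, 29}


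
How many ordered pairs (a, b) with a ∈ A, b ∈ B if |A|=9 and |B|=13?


|A × B| = |A| × |B|
= 9 × 13
= 117

|A × B| = 117


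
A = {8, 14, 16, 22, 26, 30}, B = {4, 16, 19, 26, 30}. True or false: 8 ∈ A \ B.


A = {8, 14, 16, 22, 26, 30}, B = {4, 16, 19, 26, 30}
A \ B = elements in A but not in B
A \ B = {8, 14, 22}
Checking if 8 ∈ A \ B
8 is in A \ B → True

8 ∈ A \ B


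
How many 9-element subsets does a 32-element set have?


C(n,k) = n! / (k!(n-k)!)
C(32,9) = 32! / (9!23!)
= 28048800

C(32,9) = 28048800


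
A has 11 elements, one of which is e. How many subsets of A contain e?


Subsets of A containing e correspond to subsets of A \ {e}, which has 10 elements.
Count = 2^(n-1) = 2^10
= 1024

Number of subsets containing e = 1024


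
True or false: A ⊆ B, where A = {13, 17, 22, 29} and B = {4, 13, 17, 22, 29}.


A ⊆ B means every element of A is in B.
All elements of A are in B.
So A ⊆ B.

Yes, A ⊆ B


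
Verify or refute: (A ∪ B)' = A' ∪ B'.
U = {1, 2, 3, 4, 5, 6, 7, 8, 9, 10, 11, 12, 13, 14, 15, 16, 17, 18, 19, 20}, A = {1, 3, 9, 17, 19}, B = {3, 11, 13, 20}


LHS: A ∪ B = {1, 3, 9, 11, 13, 17, 19, 20}
(A ∪ B)' = U \ (A ∪ B) = {2, 4, 5, 6, 7, 8, 10, 12, 14, 15, 16, 18}
A' = {2, 4, 5, 6, 7, 8, 10, 11, 12, 13, 14, 15, 16, 18, 20}, B' = {1, 2, 4, 5, 6, 7, 8, 9, 10, 12, 14, 15, 16, 17, 18, 19}
Claimed RHS: A' ∪ B' = {1, 2, 4, 5, 6, 7, 8, 9, 10, 11, 12, 13, 14, 15, 16, 17, 18, 19, 20}
Identity is INVALID: LHS = {2, 4, 5, 6, 7, 8, 10, 12, 14, 15, 16, 18} but the RHS claimed here equals {1, 2, 4, 5, 6, 7, 8, 9, 10, 11, 12, 13, 14, 15, 16, 17, 18, 19, 20}. The correct form is (A ∪ B)' = A' ∩ B'.

Identity is invalid: (A ∪ B)' = {2, 4, 5, 6, 7, 8, 10, 12, 14, 15, 16, 18} but A' ∪ B' = {1, 2, 4, 5, 6, 7, 8, 9, 10, 11, 12, 13, 14, 15, 16, 17, 18, 19, 20}. The correct De Morgan law is (A ∪ B)' = A' ∩ B'.


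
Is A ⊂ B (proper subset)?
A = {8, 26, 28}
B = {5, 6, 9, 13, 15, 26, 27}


A ⊂ B requires: A ⊆ B AND A ≠ B.
A ⊆ B? No
A ⊄ B, so A is not a proper subset.

No, A is not a proper subset of B


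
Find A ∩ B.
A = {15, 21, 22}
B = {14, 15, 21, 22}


A ∩ B = elements in both A and B
A = {15, 21, 22}
B = {14, 15, 21, 22}
A ∩ B = {15, 21, 22}

A ∩ B = {15, 21, 22}


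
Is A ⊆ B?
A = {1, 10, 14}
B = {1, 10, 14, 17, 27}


A ⊆ B means every element of A is in B.
All elements of A are in B.
So A ⊆ B.

Yes, A ⊆ B


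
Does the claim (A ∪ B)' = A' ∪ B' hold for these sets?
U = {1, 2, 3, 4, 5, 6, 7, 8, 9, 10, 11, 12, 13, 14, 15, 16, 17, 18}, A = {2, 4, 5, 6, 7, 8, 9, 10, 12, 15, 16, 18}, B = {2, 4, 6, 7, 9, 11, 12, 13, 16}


LHS: A ∪ B = {2, 4, 5, 6, 7, 8, 9, 10, 11, 12, 13, 15, 16, 18}
(A ∪ B)' = U \ (A ∪ B) = {1, 3, 14, 17}
A' = {1, 3, 11, 13, 14, 17}, B' = {1, 3, 5, 8, 10, 14, 15, 17, 18}
Claimed RHS: A' ∪ B' = {1, 3, 5, 8, 10, 11, 13, 14, 15, 17, 18}
Identity is INVALID: LHS = {1, 3, 14, 17} but the RHS claimed here equals {1, 3, 5, 8, 10, 11, 13, 14, 15, 17, 18}. The correct form is (A ∪ B)' = A' ∩ B'.

Identity is invalid: (A ∪ B)' = {1, 3, 14, 17} but A' ∪ B' = {1, 3, 5, 8, 10, 11, 13, 14, 15, 17, 18}. The correct De Morgan law is (A ∪ B)' = A' ∩ B'.


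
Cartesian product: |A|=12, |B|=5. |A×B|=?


|A × B| = |A| × |B|
= 12 × 5
= 60

|A × B| = 60


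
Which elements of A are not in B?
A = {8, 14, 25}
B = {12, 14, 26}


A \ B = elements in A but not in B
A = {8, 14, 25}
B = {12, 14, 26}
Remove from A any elements in B
A \ B = {8, 25}

A \ B = {8, 25}


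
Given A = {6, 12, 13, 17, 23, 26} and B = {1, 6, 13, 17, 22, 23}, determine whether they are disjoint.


Disjoint means A ∩ B = ∅.
A ∩ B = {6, 13, 17, 23}
A ∩ B ≠ ∅, so A and B are NOT disjoint.

No, A and B are not disjoint (A ∩ B = {6, 13, 17, 23})


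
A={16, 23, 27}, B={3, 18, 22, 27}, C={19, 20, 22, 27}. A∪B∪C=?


A ∪ B = {3, 16, 18, 22, 23, 27}
(A ∪ B) ∪ C = {3, 16, 18, 19, 20, 22, 23, 27}

A ∪ B ∪ C = {3, 16, 18, 19, 20, 22, 23, 27}


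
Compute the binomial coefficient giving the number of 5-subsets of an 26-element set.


C(n,k) = n! / (k!(n-k)!)
C(26,5) = 26! / (5!21!)
= 65780

C(26,5) = 65780
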